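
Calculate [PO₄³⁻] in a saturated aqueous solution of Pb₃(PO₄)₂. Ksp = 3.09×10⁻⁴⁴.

Pb₃(PO₄)₂(s) ⇌ 3 Pb²⁺(aq) + 2 PO₄³⁻(aq)
Call the molar solubility s, so that [Pb²⁺] = 3s and [PO₄³⁻] = 2s.
Ksp = [Pb²⁺]^3[PO₄³⁻]^2 = (3s)^3 · (2s)^2 = 108s^5 = 3.09×10⁻⁴⁴
s = 7.79×10⁻¹⁰ mol L⁻¹
[PO₄³⁻] = 2s = 1.56×10⁻⁹ mol L⁻¹

1.56×10⁻⁹ M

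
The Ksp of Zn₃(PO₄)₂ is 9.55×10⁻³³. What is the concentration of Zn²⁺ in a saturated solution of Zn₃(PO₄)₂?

Zn₃(PO₄)₂(s) ⇌ 3 Zn²⁺(aq) + 2 PO₄³⁻(aq)
With molar solubility s: [Zn²⁺] = 3s, [PO₄³⁻] = 2s.
Ksp = [Zn²⁺]^3[PO₄³⁻]^2 = (3s)^3 · (2s)^2 = 108s^5 = 9.55×10⁻³³
s = 1.55×10⁻⁷ mol/L
[Zn²⁺] = 3s = 4.64×10⁻⁷ mol/L

4.64×10⁻⁷ M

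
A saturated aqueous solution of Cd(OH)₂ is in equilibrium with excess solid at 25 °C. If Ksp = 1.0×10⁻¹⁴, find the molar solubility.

Cd(OH)₂(s) ⇌ Cd²⁺(aq) + 2 OH⁻(aq)
If s mol/L of Cd(OH)₂ dissolves, [Cd²⁺] = s and [OH⁻] = 2s.
Ksp = [Cd²⁺][OH⁻]^2 = s · (2s)^2 = 4s^3
4s^3 = 1.0×10⁻¹⁴  ⇒  s^3 = 2.5×10⁻¹⁵
s = (2.5×10⁻¹⁵)^(1/3) = 1.4×10⁻⁵ mol/L

1.4×10⁻⁵ M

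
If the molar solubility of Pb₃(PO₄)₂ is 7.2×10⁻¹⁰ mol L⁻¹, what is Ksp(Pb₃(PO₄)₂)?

Ksp = 2.1×10⁻⁴⁴

Pb₃(PO₄)₂(s) ⇌ 3 Pb²⁺(aq) + 2 PO₄³⁻(aq)
Call the molar solubility s, so that [Pb²⁺] = 3s and [PO₄³⁻] = 2s.
Ksp = [Pb²⁺]^3[PO₄³⁻]^2 = (3s)^3 · (2s)^2 = 108s^5
Ksp = 108 × (7.2×10⁻¹⁰)^5 = 2.1×10⁻⁴⁴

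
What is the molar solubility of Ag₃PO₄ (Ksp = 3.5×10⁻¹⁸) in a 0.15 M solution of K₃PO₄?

9.5×10⁻⁷ M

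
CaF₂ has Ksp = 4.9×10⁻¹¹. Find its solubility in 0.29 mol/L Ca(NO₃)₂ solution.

CaF₂(s) ⇌ Ca²⁺(aq) + 2 F⁻(aq)
With Ca²⁺ already at 0.29 mol/L and s small, take [Ca²⁺] ≈ 0.29 mol/L and [F⁻] = 2s.
Ksp = [Ca²⁺][F⁻]^2 = (0.29)(2s)^2
(2s)^2 = 4.9×10⁻¹¹ / (0.29) = 1.7×10⁻¹⁰
s = 6.5×10⁻⁶ mol/L

6.5×10⁻⁶ M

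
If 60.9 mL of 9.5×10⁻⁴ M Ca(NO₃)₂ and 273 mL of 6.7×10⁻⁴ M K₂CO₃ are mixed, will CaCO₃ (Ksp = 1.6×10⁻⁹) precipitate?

After mixing, V = 60.9 mL + 273 mL = 333.9 mL.
[Ca²⁺] = (9.5×10⁻⁴)(60.9)/333.9 = 1.7×10⁻⁴ M
[CO₃²⁻] = (6.7×10⁻⁴)(273)/333.9 = 5.5×10⁻⁴ M
Q = [Ca²⁺][CO₃²⁻] = 9.5×10⁻⁸
Since Q (9.5×10⁻⁸) exceeds Ksp (1.6×10⁻⁹), CaCO₃ will precipitate.

Yes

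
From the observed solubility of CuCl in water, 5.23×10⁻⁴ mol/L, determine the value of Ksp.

Ksp = 2.74×10⁻⁷

CuCl(s) ⇌ Cu⁺(aq) + Cl⁻(aq)
Call the molar solubility s, so that [Cu⁺] = s and [Cl⁻] = s.
Ksp = [Cu⁺][Cl⁻] = s · s = s^2
Ksp = (5.23×10⁻⁴)^2 = 2.74×10⁻⁷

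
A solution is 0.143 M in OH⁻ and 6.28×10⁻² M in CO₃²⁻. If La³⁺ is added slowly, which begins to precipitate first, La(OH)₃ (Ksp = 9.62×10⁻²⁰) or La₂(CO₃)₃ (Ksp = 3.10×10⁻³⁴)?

La(OH)₃

A salt starts to precipitate once the ion product Q reaches its Ksp.
For La(OH)₃: [La³⁺] = (Ksp/[OH⁻]^3) = 3.29×10⁻¹⁷ M
For La₂(CO₃)₃: [La³⁺] = (Ksp/[CO₃²⁻]^3)^(1/2) = 1.12×10⁻¹⁵ M
Since La(OH)₃ needs less La³⁺ to reach saturation, it precipitates first.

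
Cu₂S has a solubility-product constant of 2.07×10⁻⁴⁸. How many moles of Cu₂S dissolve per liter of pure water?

Cu₂S(s) ⇌ 2 Cu⁺(aq) + S²⁻(aq)
Call the molar solubility s, so that [Cu⁺] = 2s and [S²⁻] = s.
Ksp = [Cu⁺]^2[S²⁻] = (2s)^2 · s = 4s^3
4s^3 = 2.07×10⁻⁴⁸  ⇒  s^3 = 5.18×10⁻⁴⁹
s = (5.18×10⁻⁴⁹)^(1/3) = 8.03×10⁻¹⁷ mol L⁻¹

8.03×10⁻¹⁷ M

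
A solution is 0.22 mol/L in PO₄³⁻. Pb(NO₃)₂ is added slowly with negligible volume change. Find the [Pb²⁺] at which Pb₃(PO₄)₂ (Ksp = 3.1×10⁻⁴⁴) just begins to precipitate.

Precipitation begins when Q = Ksp.
Pb₃(PO₄)₂(s) ⇌ 3 Pb²⁺(aq) + 2 PO₄³⁻(aq)
Ksp = [Pb²⁺]^3[PO₄³⁻]^2 = [Pb²⁺]^3(0.22)^2
[Pb²⁺]^3 = 3.1×10⁻⁴⁴ / (0.22)^2 = 6.4×10⁻⁴³
[Pb²⁺] = 8.6×10⁻¹⁵ mol/L

8.6×10⁻¹⁵ M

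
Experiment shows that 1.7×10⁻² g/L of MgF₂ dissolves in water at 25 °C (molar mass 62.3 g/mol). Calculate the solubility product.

Molar solubility s = (1.7×10⁻² g/L) / (62.3 g/mol) = 2.729×10⁻⁴ mol/L
MgF₂(s) ⇌ Mg²⁺(aq) + 2 F⁻(aq)
Call the molar solubility s, so that [Mg²⁺] = s and [F⁻] = 2s.
Ksp = [Mg²⁺][F⁻]^2 = s · (2s)^2 = 4s^3
Ksp = 4 × (2.729×10⁻⁴)^3 = 8.1×10⁻¹¹

Ksp = 8.1×10⁻¹¹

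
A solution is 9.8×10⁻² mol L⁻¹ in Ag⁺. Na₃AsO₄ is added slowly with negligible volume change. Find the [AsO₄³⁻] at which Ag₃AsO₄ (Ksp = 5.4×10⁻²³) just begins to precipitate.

5.7×10⁻²⁰ M

Precipitation begins when Q = Ksp.
Ag₃AsO₄(s) ⇌ 3 Ag⁺(aq) + AsO₄³⁻(aq)
Ksp = [Ag⁺]^3[AsO₄³⁻] = [AsO₄³⁻](9.8×10⁻²)^3
[AsO₄³⁻] = 5.4×10⁻²³ / (9.8×10⁻²)^3 = 5.7×10⁻²⁰
[AsO₄³⁻] = 5.7×10⁻²⁰ mol L⁻¹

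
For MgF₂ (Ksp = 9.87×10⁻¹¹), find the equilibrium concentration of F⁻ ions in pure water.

MgF₂(s) ⇌ Mg²⁺(aq) + 2 F⁻(aq)
With molar solubility s: [Mg²⁺] = s, [F⁻] = 2s.
Ksp = [Mg²⁺][F⁻]^2 = s · (2s)^2 = 4s^3 = 9.87×10⁻¹¹
s = 2.91×10⁻⁴ mol/L
[F⁻] = 2s = 5.82×10⁻⁴ mol/L

5.82×10⁻⁴ M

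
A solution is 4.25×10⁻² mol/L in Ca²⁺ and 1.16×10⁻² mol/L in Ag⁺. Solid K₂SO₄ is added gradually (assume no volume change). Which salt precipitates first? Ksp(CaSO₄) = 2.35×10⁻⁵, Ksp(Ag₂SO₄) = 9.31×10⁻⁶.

A salt starts to precipitate once the ion product Q reaches its Ksp.
For CaSO₄: [SO₄²⁻] = (Ksp/[Ca²⁺]) = 5.53×10⁻⁴ mol/L
For Ag₂SO₄: [SO₄²⁻] = (Ksp/[Ag⁺]^2) = 6.92×10⁻² mol/L
Since CaSO₄ needs less SO₄²⁻ to reach saturation, it precipitates first.

CaSO₄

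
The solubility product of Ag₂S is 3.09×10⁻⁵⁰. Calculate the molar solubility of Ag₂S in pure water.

1.98×10⁻¹⁷ M

Ag₂S(s) ⇌ 2 Ag⁺(aq) + S²⁻(aq)
Let s be the molar solubility. Then [Ag⁺] = 2s and [S²⁻] = s.
Ksp = [Ag⁺]^2[S²⁻] = (2s)^2 · s = 4s^3
4s^3 = 3.09×10⁻⁵⁰  ⇒  s^3 = 7.73×10⁻⁵¹
s = (7.73×10⁻⁵¹)^(1/3) = 1.98×10⁻¹⁷ mol/L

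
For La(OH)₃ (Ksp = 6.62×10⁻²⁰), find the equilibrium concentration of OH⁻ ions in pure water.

La(OH)₃(s) ⇌ La³⁺(aq) + 3 OH⁻(aq)
Let s be the molar solubility. Then [La³⁺] = s and [OH⁻] = 3s.
Ksp = [La³⁺][OH⁻]^3 = s · (3s)^3 = 27s^4 = 6.62×10⁻²⁰
s = 7.04×10⁻⁶ mol L⁻¹
[OH⁻] = 3s = 2.11×10⁻⁵ mol L⁻¹

2.11×10⁻⁵ M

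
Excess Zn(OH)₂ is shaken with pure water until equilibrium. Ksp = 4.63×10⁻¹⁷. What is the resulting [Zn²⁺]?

Zn(OH)₂(s) ⇌ Zn²⁺(aq) + 2 OH⁻(aq)
Call the molar solubility s, so that [Zn²⁺] = s and [OH⁻] = 2s.
Ksp = [Zn²⁺][OH⁻]^2 = s · (2s)^2 = 4s^3 = 4.63×10⁻¹⁷
s = 2.26×10⁻⁶ M
[Zn²⁺] = s = 2.26×10⁻⁶ M

2.26×10⁻⁶ M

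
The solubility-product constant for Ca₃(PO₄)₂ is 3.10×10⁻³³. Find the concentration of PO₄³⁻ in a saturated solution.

Ca₃(PO₄)₂(s) ⇌ 3 Ca²⁺(aq) + 2 PO₄³⁻(aq)
Call the molar solubility s, so that [Ca²⁺] = 3s and [PO₄³⁻] = 2s.
Ksp = [Ca²⁺]^3[PO₄³⁻]^2 = (3s)^3 · (2s)^2 = 108s^5 = 3.10×10⁻³³
s = 1.23×10⁻⁷ M
[PO₄³⁻] = 2s = 2.47×10⁻⁷ M

2.47×10⁻⁷ M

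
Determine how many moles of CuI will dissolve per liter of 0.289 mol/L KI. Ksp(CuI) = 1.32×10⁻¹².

4.57×10⁻¹² M

CuI(s) ⇌ Cu⁺(aq) + I⁻(aq)
Let s be the solubility of CuI here. The common ion gives [I⁻] ≈ 0.289 mol/L, and [Cu⁺] = s.
Ksp = [Cu⁺][I⁻] = s(0.289)
s = 1.32×10⁻¹² / (0.289) = 4.57×10⁻¹²
s = 4.57×10⁻¹² mol/L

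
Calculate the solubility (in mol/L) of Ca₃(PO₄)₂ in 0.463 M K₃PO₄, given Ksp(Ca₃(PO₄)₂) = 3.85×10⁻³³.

Ca₃(PO₄)₂(s) ⇌ 3 Ca²⁺(aq) + 2 PO₄³⁻(aq)
PO₄³⁻ is already present at 0.463 M. If s mol/L of Ca₃(PO₄)₂ dissolves, [Ca²⁺] = 3s while [PO₄³⁻] ≈ 0.463 M.
Ksp = [Ca²⁺]^3[PO₄³⁻]^2 = (3s)^3(0.463)^2
(3s)^3 = 3.85×10⁻³³ / (0.463)^2 = 1.80×10⁻³²
s = 8.73×10⁻¹² M

8.73×10⁻¹² M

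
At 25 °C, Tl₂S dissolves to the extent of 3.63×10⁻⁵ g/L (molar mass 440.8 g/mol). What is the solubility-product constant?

Ksp = 2.23×10⁻²¹

Molar solubility s = (3.63×10⁻⁵ g/L) / (440.8 g/mol) = 8.2350×10⁻⁸ mol/L
Tl₂S(s) ⇌ 2 Tl⁺(aq) + S²⁻(aq)
With molar solubility s: [Tl⁺] = 2s, [S²⁻] = s.
Ksp = [Tl⁺]^2[S²⁻] = (2s)^2 · s = 4s^3
Ksp = 4 × (8.2350×10⁻⁸)^3 = 2.23×10⁻²¹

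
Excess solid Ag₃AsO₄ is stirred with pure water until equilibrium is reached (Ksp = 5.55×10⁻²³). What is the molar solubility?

Ag₃AsO₄(s) ⇌ 3 Ag⁺(aq) + AsO₄³⁻(aq)
Call the molar solubility s, so that [Ag⁺] = 3s and [AsO₄³⁻] = s.
Ksp = [Ag⁺]^3[AsO₄³⁻] = (3s)^3 · s = 27s^4
27s^4 = 5.55×10⁻²³  ⇒  s^4 = 2.06×10⁻²⁴
s = (2.06×10⁻²⁴)^(1/4) = 1.20×10⁻⁶ mol L⁻¹

1.20×10⁻⁶ M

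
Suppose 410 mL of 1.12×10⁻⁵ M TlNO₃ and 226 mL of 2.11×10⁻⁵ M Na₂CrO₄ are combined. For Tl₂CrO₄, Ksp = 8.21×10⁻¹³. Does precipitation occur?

After mixing, V = 410 mL + 226 mL = 636 mL.
[Tl⁺] = (1.12×10⁻⁵)(410)/636 = 7.22×10⁻⁶ M
[CrO₄²⁻] = (2.11×10⁻⁵)(226)/636 = 7.50×10⁻⁶ M
Q = [Tl⁺]^2[CrO₄²⁻] = 3.91×10⁻¹⁶
Since Q (3.91×10⁻¹⁶) is less than Ksp (8.21×10⁻¹³), no Tl₂CrO₄ precipitates.

No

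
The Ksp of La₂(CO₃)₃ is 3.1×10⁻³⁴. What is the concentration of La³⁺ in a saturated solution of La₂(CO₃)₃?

1.6×10⁻⁷ M

La₂(CO₃)₃(s) ⇌ 2 La³⁺(aq) + 3 CO₃²⁻(aq)
Let s be the molar solubility. Then [La³⁺] = 2s and [CO₃²⁻] = 3s.
Ksp = [La³⁺]^2[CO₃²⁻]^3 = (2s)^2 · (3s)^3 = 108s^5 = 3.1×10⁻³⁴
s = 7.8×10⁻⁸ mol L⁻¹
[La³⁺] = 2s = 1.6×10⁻⁷ mol L⁻¹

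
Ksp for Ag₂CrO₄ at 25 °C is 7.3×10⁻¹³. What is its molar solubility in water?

5.7×10⁻⁵ M

Ag₂CrO₄(s) ⇌ 2 Ag⁺(aq) + CrO₄²⁻(aq)
With molar solubility s: [Ag⁺] = 2s, [CrO₄²⁻] = s.
Ksp = [Ag⁺]^2[CrO₄²⁻] = (2s)^2 · s = 4s^3
4s^3 = 7.3×10⁻¹³  ⇒  s^3 = 1.8×10⁻¹³
Taking the 3rd root, s = 5.7×10⁻⁵ mol/L.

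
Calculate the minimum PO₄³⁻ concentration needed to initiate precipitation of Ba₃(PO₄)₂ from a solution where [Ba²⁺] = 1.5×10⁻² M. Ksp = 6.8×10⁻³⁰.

Precipitation begins when Q = Ksp.
Ba₃(PO₄)₂(s) ⇌ 3 Ba²⁺(aq) + 2 PO₄³⁻(aq)
Ksp = [Ba²⁺]^3[PO₄³⁻]^2 = [PO₄³⁻]^2(1.5×10⁻²)^3
[PO₄³⁻]^2 = 6.8×10⁻³⁰ / (1.5×10⁻²)^3 = 2.0×10⁻²⁴
[PO₄³⁻] = 1.4×10⁻¹² M

1.4×10⁻¹² M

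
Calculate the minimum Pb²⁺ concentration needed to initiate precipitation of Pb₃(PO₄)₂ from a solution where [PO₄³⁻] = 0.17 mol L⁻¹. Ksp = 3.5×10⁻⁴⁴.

A salt starts to precipitate once the ion product Q reaches its Ksp.
Pb₃(PO₄)₂(s) ⇌ 3 Pb²⁺(aq) + 2 PO₄³⁻(aq)
Ksp = [Pb²⁺]^3[PO₄³⁻]^2 = [Pb²⁺]^3(0.17)^2
[Pb²⁺]^3 = 3.5×10⁻⁴⁴ / (0.17)^2 = 1.2×10⁻⁴²
[Pb²⁺] = 1.1×10⁻¹⁴ mol L⁻¹

1.1×10⁻¹⁴ M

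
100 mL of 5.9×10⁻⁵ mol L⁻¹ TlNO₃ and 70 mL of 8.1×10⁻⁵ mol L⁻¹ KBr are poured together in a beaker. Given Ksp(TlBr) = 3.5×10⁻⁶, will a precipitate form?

Total volume after mixing = 100 + 70 = 170 mL.
[Tl⁺] = (5.9×10⁻⁵)(100)/170 = 3.5×10⁻⁵ mol L⁻¹
[Br⁻] = (8.1×10⁻⁵)(70)/170 = 3.3×10⁻⁵ mol L⁻¹
Q = [Tl⁺][Br⁻] = 1.2×10⁻⁹
Q = 1.2×10⁻⁹ < Ksp = 3.5×10⁻⁶, so the solution is unsaturated and no precipitate forms.

No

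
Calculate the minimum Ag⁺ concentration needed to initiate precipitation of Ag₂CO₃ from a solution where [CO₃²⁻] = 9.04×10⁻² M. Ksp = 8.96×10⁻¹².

9.96×10⁻⁶ M

A salt starts to precipitate once the ion product Q reaches its Ksp.
Ag₂CO₃(s) ⇌ 2 Ag⁺(aq) + CO₃²⁻(aq)
Ksp = [Ag⁺]^2[CO₃²⁻] = [Ag⁺]^2(9.04×10⁻²)
[Ag⁺]^2 = 8.96×10⁻¹² / (9.04×10⁻²) = 9.91×10⁻¹¹
[Ag⁺] = 9.96×10⁻⁶ M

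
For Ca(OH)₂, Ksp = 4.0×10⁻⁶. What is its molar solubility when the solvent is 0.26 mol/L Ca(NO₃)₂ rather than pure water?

Ca(OH)₂(s) ⇌ Ca²⁺(aq) + 2 OH⁻(aq)
With Ca²⁺ already at 0.26 mol/L and s small, take [Ca²⁺] ≈ 0.26 mol/L and [OH⁻] = 2s.
Ksp = [Ca²⁺][OH⁻]^2 = (0.26)(2s)^2
(2s)^2 = 4.0×10⁻⁶ / (0.26) = 1.5×10⁻⁵
s = 2.0×10⁻³ mol/L

2.0×10⁻³ M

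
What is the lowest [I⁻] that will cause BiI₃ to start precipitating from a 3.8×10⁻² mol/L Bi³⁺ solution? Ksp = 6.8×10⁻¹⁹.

A salt starts to precipitate once the ion product Q reaches its Ksp.
BiI₃(s) ⇌ Bi³⁺(aq) + 3 I⁻(aq)
Ksp = [Bi³⁺][I⁻]^3 = [I⁻]^3(3.8×10⁻²)
[I⁻]^3 = 6.8×10⁻¹⁹ / (3.8×10⁻²) = 1.8×10⁻¹⁷
[I⁻] = 2.6×10⁻⁶ mol/L

2.6×10⁻⁶ M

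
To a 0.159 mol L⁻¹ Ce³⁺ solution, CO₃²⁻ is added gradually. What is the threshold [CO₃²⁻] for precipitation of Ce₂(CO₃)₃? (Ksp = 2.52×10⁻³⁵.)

9.99×10⁻¹² M

A salt starts to precipitate once the ion product Q reaches its Ksp.
Ce₂(CO₃)₃(s) ⇌ 2 Ce³⁺(aq) + 3 CO₃²⁻(aq)
Ksp = [Ce³⁺]^2[CO₃²⁻]^3 = [CO₃²⁻]^3(0.159)^2
[CO₃²⁻]^3 = 2.52×10⁻³⁵ / (0.159)^2 = 9.97×10⁻³⁴
[CO₃²⁻] = 9.99×10⁻¹² mol L⁻¹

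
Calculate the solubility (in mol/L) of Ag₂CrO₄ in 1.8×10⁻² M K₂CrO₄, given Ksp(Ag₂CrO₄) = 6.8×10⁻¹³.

3.1×10⁻⁶ M

Ag₂CrO₄(s) ⇌ 2 Ag⁺(aq) + CrO₄²⁻(aq)
With CrO₄²⁻ already at 1.8×10⁻² M and s small, take [CrO₄²⁻] ≈ 1.8×10⁻² M and [Ag⁺] = 2s.
Ksp = [Ag⁺]^2[CrO₄²⁻] = (2s)^2(1.8×10⁻²)
(2s)^2 = 6.8×10⁻¹³ / (1.8×10⁻²) = 3.8×10⁻¹¹
s = 3.1×10⁻⁶ M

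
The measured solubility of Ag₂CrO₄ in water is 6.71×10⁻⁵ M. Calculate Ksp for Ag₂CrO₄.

Ksp = 1.21×10⁻¹²

Ag₂CrO₄(s) ⇌ 2 Ag⁺(aq) + CrO₄²⁻(aq)
With molar solubility s: [Ag⁺] = 2s, [CrO₄²⁻] = s.
Ksp = [Ag⁺]^2[CrO₄²⁻] = (2s)^2 · s = 4s^3
Ksp = 4 × (6.71×10⁻⁵)^3 = 1.21×10⁻¹²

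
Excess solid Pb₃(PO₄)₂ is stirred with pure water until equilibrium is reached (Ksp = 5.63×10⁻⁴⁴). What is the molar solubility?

Pb₃(PO₄)₂(s) ⇌ 3 Pb²⁺(aq) + 2 PO₄³⁻(aq)
Let s be the molar solubility. Then [Pb²⁺] = 3s and [PO₄³⁻] = 2s.
Ksp = [Pb²⁺]^3[PO₄³⁻]^2 = (3s)^3 · (2s)^2 = 108s^5
108s^5 = 5.63×10⁻⁴⁴  ⇒  s^5 = 5.21×10⁻⁴⁶
s = (5.21×10⁻⁴⁶)^(1/5) = 8.78×10⁻¹⁰ mol/L

8.78×10⁻¹⁰ M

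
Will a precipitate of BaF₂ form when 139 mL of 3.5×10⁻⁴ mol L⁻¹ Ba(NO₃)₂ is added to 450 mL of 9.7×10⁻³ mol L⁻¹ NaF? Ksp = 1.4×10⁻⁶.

No

After mixing, V = 139 mL + 450 mL = 589 mL.
[Ba²⁺] = (3.5×10⁻⁴)(139)/589 = 8.3×10⁻⁵ mol L⁻¹
[F⁻] = (9.7×10⁻³)(450)/589 = 7.4×10⁻³ mol L⁻¹
Q = [Ba²⁺][F⁻]^2 = 4.5×10⁻⁹
Q = 4.5×10⁻⁹ < Ksp = 1.4×10⁻⁶, so the solution is unsaturated and no precipitate forms.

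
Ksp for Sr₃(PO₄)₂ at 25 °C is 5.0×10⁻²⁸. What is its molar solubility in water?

Sr₃(PO₄)₂(s) ⇌ 3 Sr²⁺(aq) + 2 PO₄³⁻(aq)
Let s be the molar solubility. Then [Sr²⁺] = 3s and [PO₄³⁻] = 2s.
Ksp = [Sr²⁺]^3[PO₄³⁻]^2 = (3s)^3 · (2s)^2 = 108s^5
108s^5 = 5.0×10⁻²⁸  ⇒  s^5 = 4.6×10⁻³⁰
s = (4.6×10⁻³⁰)^(1/5) = 1.4×10⁻⁶ mol L⁻¹

1.4×10⁻⁶ M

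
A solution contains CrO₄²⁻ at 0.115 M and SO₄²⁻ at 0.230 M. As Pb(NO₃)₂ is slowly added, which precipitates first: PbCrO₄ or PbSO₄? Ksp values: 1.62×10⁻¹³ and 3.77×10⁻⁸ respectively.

PbCrO₄

Precipitation of each salt begins when its ion product equals Ksp.
For PbCrO₄: [Pb²⁺] = (Ksp/[CrO₄²⁻]) = 1.41×10⁻¹² M
For PbSO₄: [Pb²⁺] = (Ksp/[SO₄²⁻]) = 1.64×10⁻⁷ M
Since PbCrO₄ needs less Pb²⁺ to reach saturation, it precipitates first.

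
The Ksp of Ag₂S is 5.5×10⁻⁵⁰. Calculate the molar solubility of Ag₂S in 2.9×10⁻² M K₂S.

Ag₂S(s) ⇌ 2 Ag⁺(aq) + S²⁻(aq)
With S²⁻ already at 2.9×10⁻² M and s small, take [S²⁻] ≈ 2.9×10⁻² M and [Ag⁺] = 2s.
Ksp = [Ag⁺]^2[S²⁻] = (2s)^2(2.9×10⁻²)
(2s)^2 = 5.5×10⁻⁵⁰ / (2.9×10⁻²) = 1.9×10⁻⁴⁸
s = 6.9×10⁻²⁵ M

6.9×10⁻²⁵ M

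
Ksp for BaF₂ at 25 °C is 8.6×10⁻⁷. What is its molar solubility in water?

6.0×10⁻³ M

BaF₂(s) ⇌ Ba²⁺(aq) + 2 F⁻(aq)
Let s be the molar solubility. Then [Ba²⁺] = s and [F⁻] = 2s.
Ksp = [Ba²⁺][F⁻]^2 = s · (2s)^2 = 4s^3
4s^3 = 8.6×10⁻⁷  ⇒  s^3 = 2.2×10⁻⁷
s = (2.2×10⁻⁷)^(1/3) = 6.0×10⁻³ M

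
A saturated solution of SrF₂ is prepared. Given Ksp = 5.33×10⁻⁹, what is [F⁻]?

2.20×10⁻³ M

SrF₂(s) ⇌ Sr²⁺(aq) + 2 F⁻(aq)
For each mole of SrF₂ that dissolves per liter, [Sr²⁺] = s and [F⁻] = 2s; let s denote this solubility.
Ksp = [Sr²⁺][F⁻]^2 = s · (2s)^2 = 4s^3 = 5.33×10⁻⁹
s = 1.10×10⁻³ mol/L
[F⁻] = 2s = 2.20×10⁻³ mol/L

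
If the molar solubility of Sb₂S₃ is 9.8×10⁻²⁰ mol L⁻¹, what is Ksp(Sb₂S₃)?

Sb₂S₃(s) ⇌ 2 Sb³⁺(aq) + 3 S²⁻(aq)
If s mol/L of Sb₂S₃ dissolves, [Sb³⁺] = 2s and [S²⁻] = 3s.
Ksp = [Sb³⁺]^2[S²⁻]^3 = (2s)^2 · (3s)^3 = 108s^5
Ksp = 108 × (9.8×10⁻²⁰)^5 = 9.8×10⁻⁹⁴

Ksp = 9.8×10⁻⁹⁴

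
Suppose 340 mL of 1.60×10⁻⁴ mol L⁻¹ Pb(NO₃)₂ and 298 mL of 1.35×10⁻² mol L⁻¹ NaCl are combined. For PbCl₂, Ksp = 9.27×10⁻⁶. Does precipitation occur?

The combined volume is 638 mL.
[Pb²⁺] = (1.60×10⁻⁴)(340)/638 = 8.53×10⁻⁵ mol L⁻¹
[Cl⁻] = (1.35×10⁻²)(298)/638 = 6.31×10⁻³ mol L⁻¹
Q = [Pb²⁺][Cl⁻]^2 = 3.39×10⁻⁹
Q = 3.39×10⁻⁹ < Ksp = 9.27×10⁻⁶, so the solution is unsaturated and no precipitate forms.

No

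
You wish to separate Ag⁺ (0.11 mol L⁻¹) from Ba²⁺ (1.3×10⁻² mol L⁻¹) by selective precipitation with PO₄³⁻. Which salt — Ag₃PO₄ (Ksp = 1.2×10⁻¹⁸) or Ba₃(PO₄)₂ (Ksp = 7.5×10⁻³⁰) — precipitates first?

Ag₃PO₄

A salt starts to precipitate once the ion product Q reaches its Ksp.
For Ag₃PO₄: [PO₄³⁻] = (Ksp/[Ag⁺]^3) = 9.0×10⁻¹⁶ mol L⁻¹
For Ba₃(PO₄)₂: [PO₄³⁻] = (Ksp/[Ba²⁺]^3)^(1/2) = 1.8×10⁻¹² mol L⁻¹
Since Ag₃PO₄ needs less PO₄³⁻ to reach saturation, it precipitates first.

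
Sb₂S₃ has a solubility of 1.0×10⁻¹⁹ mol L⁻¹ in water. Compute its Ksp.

Ksp = 1.1×10⁻⁹³

Sb₂S₃(s) ⇌ 2 Sb³⁺(aq) + 3 S²⁻(aq)
If s mol/L of Sb₂S₃ dissolves, [Sb³⁺] = 2s and [S²⁻] = 3s.
Ksp = [Sb³⁺]^2[S²⁻]^3 = (2s)^2 · (3s)^3 = 108s^5
Ksp = 108 × (1.0×10⁻¹⁹)^5 = 1.1×10⁻⁹³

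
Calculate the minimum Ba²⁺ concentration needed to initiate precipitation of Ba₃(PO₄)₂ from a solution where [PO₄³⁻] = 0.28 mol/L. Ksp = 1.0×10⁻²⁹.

Precipitation of each salt begins when its ion product equals Ksp.
Ba₃(PO₄)₂(s) ⇌ 3 Ba²⁺(aq) + 2 PO₄³⁻(aq)
Ksp = [Ba²⁺]^3[PO₄³⁻]^2 = [Ba²⁺]^3(0.28)^2
[Ba²⁺]^3 = 1.0×10⁻²⁹ / (0.28)^2 = 1.3×10⁻²⁸
[Ba²⁺] = 5.0×10⁻¹⁰ mol/L

5.0×10⁻¹⁰ M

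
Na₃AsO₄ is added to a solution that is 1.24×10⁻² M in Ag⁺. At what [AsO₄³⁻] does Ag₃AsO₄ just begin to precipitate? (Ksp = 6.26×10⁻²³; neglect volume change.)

3.28×10⁻¹⁷ M

The threshold for precipitation is Q = Ksp.
Ag₃AsO₄(s) ⇌ 3 Ag⁺(aq) + AsO₄³⁻(aq)
Ksp = [Ag⁺]^3[AsO₄³⁻] = [AsO₄³⁻](1.24×10⁻²)^3
[AsO₄³⁻] = 6.26×10⁻²³ / (1.24×10⁻²)^3 = 3.28×10⁻¹⁷
[AsO₄³⁻] = 3.28×10⁻¹⁷ M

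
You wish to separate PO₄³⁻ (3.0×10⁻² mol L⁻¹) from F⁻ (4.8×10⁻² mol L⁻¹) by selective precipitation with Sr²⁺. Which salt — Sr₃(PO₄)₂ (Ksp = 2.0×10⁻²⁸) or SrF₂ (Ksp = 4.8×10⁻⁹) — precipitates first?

Sr₃(PO₄)₂

A salt starts to precipitate once the ion product Q reaches its Ksp.
For Sr₃(PO₄)₂: [Sr²⁺] = (Ksp/[PO₄³⁻]^2)^(1/3) = 6.1×10⁻⁹ mol L⁻¹
For SrF₂: [Sr²⁺] = (Ksp/[F⁻]^2) = 2.1×10⁻⁶ mol L⁻¹
Since Sr₃(PO₄)₂ needs less Sr²⁺ to reach saturation, it precipitates first.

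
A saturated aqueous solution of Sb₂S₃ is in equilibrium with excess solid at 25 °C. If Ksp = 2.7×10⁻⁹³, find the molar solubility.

1.2×10⁻¹⁹ M

Sb₂S₃(s) ⇌ 2 Sb³⁺(aq) + 3 S²⁻(aq)
If s mol/L of Sb₂S₃ dissolves, [Sb³⁺] = 2s and [S²⁻] = 3s.
Ksp = [Sb³⁺]^2[S²⁻]^3 = (2s)^2 · (3s)^3 = 108s^5
108s^5 = 2.7×10⁻⁹³  ⇒  s^5 = 2.5×10⁻⁹⁵
s = 1.2×10⁻¹⁹ M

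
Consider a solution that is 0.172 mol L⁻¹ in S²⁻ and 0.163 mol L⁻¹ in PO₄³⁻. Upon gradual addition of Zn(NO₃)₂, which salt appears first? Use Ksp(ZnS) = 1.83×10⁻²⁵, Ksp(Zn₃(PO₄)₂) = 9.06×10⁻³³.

ZnS

A salt starts to precipitate once the ion product Q reaches its Ksp.
For ZnS: [Zn²⁺] = (Ksp/[S²⁻]) = 1.06×10⁻²⁴ mol L⁻¹
For Zn₃(PO₄)₂: [Zn²⁺] = (Ksp/[PO₄³⁻]^2)^(1/3) = 6.99×10⁻¹¹ mol L⁻¹
Since ZnS needs less Zn²⁺ to reach saturation, it precipitates first.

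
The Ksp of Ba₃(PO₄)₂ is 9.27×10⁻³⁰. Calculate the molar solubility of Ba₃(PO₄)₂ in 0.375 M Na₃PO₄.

1.35×10⁻¹⁰ M

Ba₃(PO₄)₂(s) ⇌ 3 Ba²⁺(aq) + 2 PO₄³⁻(aq)
PO₄³⁻ is already present at 0.375 M. If s mol/L of Ba₃(PO₄)₂ dissolves, [Ba²⁺] = 3s while [PO₄³⁻] ≈ 0.375 M.
Ksp = [Ba²⁺]^3[PO₄³⁻]^2 = (3s)^3(0.375)^2
(3s)^3 = 9.27×10⁻³⁰ / (0.375)^2 = 6.59×10⁻²⁹
s = 1.35×10⁻¹⁰ M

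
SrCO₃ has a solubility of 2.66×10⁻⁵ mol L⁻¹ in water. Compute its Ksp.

Ksp = 7.08×10⁻¹⁰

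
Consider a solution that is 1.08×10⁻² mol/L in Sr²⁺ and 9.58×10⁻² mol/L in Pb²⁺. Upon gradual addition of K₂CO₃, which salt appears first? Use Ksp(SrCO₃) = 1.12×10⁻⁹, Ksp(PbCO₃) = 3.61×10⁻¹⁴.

PbCO₃

A salt starts to precipitate once the ion product Q reaches its Ksp.
For SrCO₃: [CO₃²⁻] = (Ksp/[Sr²⁺]) = 1.04×10⁻⁷ mol/L
For PbCO₃: [CO₃²⁻] = (Ksp/[Pb²⁺]) = 3.77×10⁻¹³ mol/L
PbCO₃ requires the lower [CO₃²⁻], so it precipitates first.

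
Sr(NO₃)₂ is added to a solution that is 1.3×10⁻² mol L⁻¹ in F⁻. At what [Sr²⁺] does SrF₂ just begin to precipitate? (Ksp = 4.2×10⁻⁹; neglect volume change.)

A salt starts to precipitate once the ion product Q reaches its Ksp.
SrF₂(s) ⇌ Sr²⁺(aq) + 2 F⁻(aq)
Ksp = [Sr²⁺][F⁻]^2 = [Sr²⁺](1.3×10⁻²)^2
[Sr²⁺] = 4.2×10⁻⁹ / (1.3×10⁻²)^2 = 2.5×10⁻⁵
[Sr²⁺] = 2.5×10⁻⁵ mol L⁻¹

2.5×10⁻⁵ M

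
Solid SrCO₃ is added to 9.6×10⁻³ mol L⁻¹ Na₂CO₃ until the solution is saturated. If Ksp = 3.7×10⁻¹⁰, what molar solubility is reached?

3.9×10⁻⁸ M

SrCO₃(s) ⇌ Sr²⁺(aq) + CO₃²⁻(aq)
CO₃²⁻ is already present at 9.6×10⁻³ mol L⁻¹. If s mol/L of SrCO₃ dissolves, [Sr²⁺] = s while [CO₃²⁻] ≈ 9.6×10⁻³ mol L⁻¹.
Ksp = [Sr²⁺][CO₃²⁻] = s(9.6×10⁻³)
s = 3.7×10⁻¹⁰ / (9.6×10⁻³) = 3.9×10⁻⁸
s = 3.9×10⁻⁸ mol L⁻¹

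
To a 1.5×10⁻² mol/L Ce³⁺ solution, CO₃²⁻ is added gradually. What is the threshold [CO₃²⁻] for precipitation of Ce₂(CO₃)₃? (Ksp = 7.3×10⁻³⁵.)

6.9×10⁻¹¹ M

A salt starts to precipitate once the ion product Q reaches its Ksp.
Ce₂(CO₃)₃(s) ⇌ 2 Ce³⁺(aq) + 3 CO₃²⁻(aq)
Ksp = [Ce³⁺]^2[CO₃²⁻]^3 = [CO₃²⁻]^3(1.5×10⁻²)^2
[CO₃²⁻]^3 = 7.3×10⁻³⁵ / (1.5×10⁻²)^2 = 3.2×10⁻³¹
[CO₃²⁻] = 6.9×10⁻¹¹ mol/L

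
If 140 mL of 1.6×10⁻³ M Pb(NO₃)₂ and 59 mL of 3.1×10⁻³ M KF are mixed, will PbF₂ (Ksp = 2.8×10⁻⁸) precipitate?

No

The combined volume is 199 mL.
[Pb²⁺] = (1.6×10⁻³)(140)/199 = 1.1×10⁻³ M
[F⁻] = (3.1×10⁻³)(59)/199 = 9.2×10⁻⁴ M
Q = [Pb²⁺][F⁻]^2 = 9.5×10⁻¹⁰
Q = 9.5×10⁻¹⁰ < Ksp = 2.8×10⁻⁸, so the solution is unsaturated and no precipitate forms.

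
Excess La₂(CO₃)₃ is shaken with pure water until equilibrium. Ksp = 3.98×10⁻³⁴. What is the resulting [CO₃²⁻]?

2.46×10⁻⁷ M

La₂(CO₃)₃(s) ⇌ 2 La³⁺(aq) + 3 CO₃²⁻(aq)
Let s be the molar solubility. Then [La³⁺] = 2s and [CO₃²⁻] = 3s.
Ksp = [La³⁺]^2[CO₃²⁻]^3 = (2s)^2 · (3s)^3 = 108s^5 = 3.98×10⁻³⁴
s = 8.19×10⁻⁸ M
[CO₃²⁻] = 3s = 2.46×10⁻⁷ M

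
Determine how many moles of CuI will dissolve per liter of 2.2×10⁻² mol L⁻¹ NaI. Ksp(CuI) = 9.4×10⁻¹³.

CuI(s) ⇌ Cu⁺(aq) + I⁻(aq)
Let s be the solubility of CuI here. The common ion gives [I⁻] ≈ 2.2×10⁻² mol L⁻¹, and [Cu⁺] = s.
Ksp = [Cu⁺][I⁻] = s(2.2×10⁻²)
s = 9.4×10⁻¹³ / (2.2×10⁻²) = 4.3×10⁻¹¹
s = 4.3×10⁻¹¹ mol L⁻¹

4.3×10⁻¹¹ M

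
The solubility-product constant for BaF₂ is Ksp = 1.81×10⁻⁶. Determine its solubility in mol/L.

BaF₂(s) ⇌ Ba²⁺(aq) + 2 F⁻(aq)
Call the molar solubility s, so that [Ba²⁺] = s and [F⁻] = 2s.
Ksp = [Ba²⁺][F⁻]^2 = s · (2s)^2 = 4s^3
4s^3 = 1.81×10⁻⁶  ⇒  s^3 = 4.53×10⁻⁷
s = (4.53×10⁻⁷)^(1/3) = 7.68×10⁻³ M

7.68×10⁻³ M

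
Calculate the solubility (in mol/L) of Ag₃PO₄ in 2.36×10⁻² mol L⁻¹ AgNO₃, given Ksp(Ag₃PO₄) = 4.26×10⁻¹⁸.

3.24×10⁻¹³ M

Ag₃PO₄(s) ⇌ 3 Ag⁺(aq) + PO₄³⁻(aq)
Ag⁺ is already present at 2.36×10⁻² mol L⁻¹. If s mol/L of Ag₃PO₄ dissolves, [PO₄³⁻] = s while [Ag⁺] ≈ 2.36×10⁻² mol L⁻¹.
Ksp = [Ag⁺]^3[PO₄³⁻] = (2.36×10⁻²)^3s
s = 4.26×10⁻¹⁸ / (2.36×10⁻²)^3 = 3.24×10⁻¹³
s = 3.24×10⁻¹³ mol L⁻¹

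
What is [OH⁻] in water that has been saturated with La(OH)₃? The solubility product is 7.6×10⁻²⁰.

La(OH)₃(s) ⇌ La³⁺(aq) + 3 OH⁻(aq)
For each mole of La(OH)₃ that dissolves per liter, [La³⁺] = s and [OH⁻] = 3s; let s denote this solubility.
Ksp = [La³⁺][OH⁻]^3 = s · (3s)^3 = 27s^4 = 7.6×10⁻²⁰
s = 7.3×10⁻⁶ M
[OH⁻] = 3s = 2.2×10⁻⁵ M

2.2×10⁻⁵ M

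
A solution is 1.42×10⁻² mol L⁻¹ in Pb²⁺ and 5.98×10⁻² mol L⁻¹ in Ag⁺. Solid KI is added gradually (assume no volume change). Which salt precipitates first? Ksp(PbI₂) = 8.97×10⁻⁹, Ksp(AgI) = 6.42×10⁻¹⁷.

AgI

The threshold for precipitation is Q = Ksp.
For PbI₂: [I⁻] = (Ksp/[Pb²⁺])^(1/2) = 7.95×10⁻⁴ mol L⁻¹
For AgI: [I⁻] = (Ksp/[Ag⁺]) = 1.07×10⁻¹⁵ mol L⁻¹
The smaller threshold [I⁻] is reached first, so AgI precipitates first.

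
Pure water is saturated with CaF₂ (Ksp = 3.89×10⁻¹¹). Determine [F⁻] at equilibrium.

CaF₂(s) ⇌ Ca²⁺(aq) + 2 F⁻(aq)
Let s be the molar solubility. Then [Ca²⁺] = s and [F⁻] = 2s.
Ksp = [Ca²⁺][F⁻]^2 = s · (2s)^2 = 4s^3 = 3.89×10⁻¹¹
s = 2.13×10⁻⁴ mol/L
[F⁻] = 2s = 4.27×10⁻⁴ mol/L

4.27×10⁻⁴ M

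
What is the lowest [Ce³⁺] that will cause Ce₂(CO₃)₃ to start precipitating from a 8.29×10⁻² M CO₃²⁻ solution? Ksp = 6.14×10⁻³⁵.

3.28×10⁻¹⁶ M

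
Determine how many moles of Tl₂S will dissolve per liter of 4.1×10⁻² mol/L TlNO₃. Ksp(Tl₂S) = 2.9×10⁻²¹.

Tl₂S(s) ⇌ 2 Tl⁺(aq) + S²⁻(aq)
With Tl⁺ already at 4.1×10⁻² mol/L and s small, take [Tl⁺] ≈ 4.1×10⁻² mol/L and [S²⁻] = s.
Ksp = [Tl⁺]^2[S²⁻] = (4.1×10⁻²)^2s
s = 2.9×10⁻²¹ / (4.1×10⁻²)^2 = 1.7×10⁻¹⁸
s = 1.7×10⁻¹⁸ mol/L

1.7×10⁻¹⁸ M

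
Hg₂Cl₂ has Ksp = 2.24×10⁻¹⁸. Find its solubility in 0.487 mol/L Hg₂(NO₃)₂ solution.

Hg₂Cl₂(s) ⇌ Hg₂²⁺(aq) + 2 Cl⁻(aq)
With Hg₂²⁺ already at 0.487 mol/L and s small, take [Hg₂²⁺] ≈ 0.487 mol/L and [Cl⁻] = 2s.
Ksp = [Hg₂²⁺][Cl⁻]^2 = (0.487)(2s)^2
(2s)^2 = 2.24×10⁻¹⁸ / (0.487) = 4.60×10⁻¹⁸
s = 1.07×10⁻⁹ mol/L

1.07×10⁻⁹ M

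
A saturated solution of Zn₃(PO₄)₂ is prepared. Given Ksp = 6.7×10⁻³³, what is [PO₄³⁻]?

Zn₃(PO₄)₂(s) ⇌ 3 Zn²⁺(aq) + 2 PO₄³⁻(aq)
With molar solubility s: [Zn²⁺] = 3s, [PO₄³⁻] = 2s.
Ksp = [Zn²⁺]^3[PO₄³⁻]^2 = (3s)^3 · (2s)^2 = 108s^5 = 6.7×10⁻³³
s = 1.4×10⁻⁷ mol L⁻¹
[PO₄³⁻] = 2s = 2.9×10⁻⁷ mol L⁻¹

2.9×10⁻⁷ M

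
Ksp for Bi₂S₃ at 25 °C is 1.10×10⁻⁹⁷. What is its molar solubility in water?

1.59×10⁻²⁰ M

Bi₂S₃(s) ⇌ 2 Bi³⁺(aq) + 3 S²⁻(aq)
Let s be the molar solubility. Then [Bi³⁺] = 2s and [S²⁻] = 3s.
Ksp = [Bi³⁺]^2[S²⁻]^3 = (2s)^2 · (3s)^3 = 108s^5
108s^5 = 1.10×10⁻⁹⁷  ⇒  s^5 = 1.02×10⁻⁹⁹
Taking the 5th root, s = 1.59×10⁻²⁰ mol L⁻¹.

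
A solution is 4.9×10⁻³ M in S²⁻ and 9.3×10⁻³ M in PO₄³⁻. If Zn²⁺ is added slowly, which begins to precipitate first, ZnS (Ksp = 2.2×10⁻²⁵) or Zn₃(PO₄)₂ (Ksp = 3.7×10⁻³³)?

ZnS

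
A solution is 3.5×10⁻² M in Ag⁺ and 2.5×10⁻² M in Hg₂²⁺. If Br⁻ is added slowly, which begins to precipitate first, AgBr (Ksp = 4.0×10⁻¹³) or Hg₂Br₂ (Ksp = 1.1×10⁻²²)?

The threshold for precipitation is Q = Ksp.
For AgBr: [Br⁻] = (Ksp/[Ag⁺]) = 1.1×10⁻¹¹ M
For Hg₂Br₂: [Br⁻] = (Ksp/[Hg₂²⁺])^(1/2) = 6.6×10⁻¹¹ M
The smaller threshold [Br⁻] is reached first, so AgBr precipitates first.

AgBr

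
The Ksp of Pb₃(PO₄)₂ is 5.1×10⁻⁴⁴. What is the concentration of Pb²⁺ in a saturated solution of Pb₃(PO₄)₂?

Pb₃(PO₄)₂(s) ⇌ 3 Pb²⁺(aq) + 2 PO₄³⁻(aq)
For each mole of Pb₃(PO₄)₂ that dissolves per liter, [Pb²⁺] = 3s and [PO₄³⁻] = 2s; let s denote this solubility.
Ksp = [Pb²⁺]^3[PO₄³⁻]^2 = (3s)^3 · (2s)^2 = 108s^5 = 5.1×10⁻⁴⁴
s = 8.6×10⁻¹⁰ M
[Pb²⁺] = 3s = 2.6×10⁻⁹ M

2.6×10⁻⁹ M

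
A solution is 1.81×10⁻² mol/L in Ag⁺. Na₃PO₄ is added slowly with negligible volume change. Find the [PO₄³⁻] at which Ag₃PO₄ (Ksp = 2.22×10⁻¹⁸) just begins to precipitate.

3.74×10⁻¹³ M

Precipitation of each salt begins when its ion product equals Ksp.
Ag₃PO₄(s) ⇌ 3 Ag⁺(aq) + PO₄³⁻(aq)
Ksp = [Ag⁺]^3[PO₄³⁻] = [PO₄³⁻](1.81×10⁻²)^3
[PO₄³⁻] = 2.22×10⁻¹⁸ / (1.81×10⁻²)^3 = 3.74×10⁻¹³
[PO₄³⁻] = 3.74×10⁻¹³ mol/L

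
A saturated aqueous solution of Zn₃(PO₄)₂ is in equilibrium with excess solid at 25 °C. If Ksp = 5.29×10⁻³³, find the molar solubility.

Zn₃(PO₄)₂(s) ⇌ 3 Zn²⁺(aq) + 2 PO₄³⁻(aq)
Let s be the molar solubility. Then [Zn²⁺] = 3s and [PO₄³⁻] = 2s.
Ksp = [Zn²⁺]^3[PO₄³⁻]^2 = (3s)^3 · (2s)^2 = 108s^5
108s^5 = 5.29×10⁻³³  ⇒  s^5 = 4.90×10⁻³⁵
s = 1.37×10⁻⁷ mol L⁻¹

1.37×10⁻⁷ M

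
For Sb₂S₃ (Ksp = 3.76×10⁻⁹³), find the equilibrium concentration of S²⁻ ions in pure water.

3.85×10⁻¹⁹ M

Sb₂S₃(s) ⇌ 2 Sb³⁺(aq) + 3 S²⁻(aq)
Call the molar solubility s, so that [Sb³⁺] = 2s and [S²⁻] = 3s.
Ksp = [Sb³⁺]^2[S²⁻]^3 = (2s)^2 · (3s)^3 = 108s^5 = 3.76×10⁻⁹³
s = 1.28×10⁻¹⁹ mol L⁻¹
[S²⁻] = 3s = 3.85×10⁻¹⁹ mol L⁻¹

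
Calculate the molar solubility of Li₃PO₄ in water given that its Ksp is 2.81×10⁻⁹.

Li₃PO₄(s) ⇌ 3 Li⁺(aq) + PO₄³⁻(aq)
With molar solubility s: [Li⁺] = 3s, [PO₄³⁻] = s.
Ksp = [Li⁺]^3[PO₄³⁻] = (3s)^3 · s = 27s^4
27s^4 = 2.81×10⁻⁹  ⇒  s^4 = 1.04×10⁻¹⁰
Taking the 4th root, s = 3.19×10⁻³ mol/L.

3.19×10⁻³ M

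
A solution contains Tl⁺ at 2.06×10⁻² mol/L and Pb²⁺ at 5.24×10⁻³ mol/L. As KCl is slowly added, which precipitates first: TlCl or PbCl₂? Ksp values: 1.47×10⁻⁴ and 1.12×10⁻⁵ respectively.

Precipitation begins when Q = Ksp.
For TlCl: [Cl⁻] = (Ksp/[Tl⁺]) = 7.14×10⁻³ mol/L
For PbCl₂: [Cl⁻] = (Ksp/[Pb²⁺])^(1/2) = 4.62×10⁻² mol/L
TlCl requires the lower [Cl⁻], so it precipitates first.

TlCl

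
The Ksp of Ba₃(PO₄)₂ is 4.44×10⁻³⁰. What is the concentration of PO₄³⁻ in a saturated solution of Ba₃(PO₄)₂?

1.06×10⁻⁶ M

Ba₃(PO₄)₂(s) ⇌ 3 Ba²⁺(aq) + 2 PO₄³⁻(aq)
With molar solubility s: [Ba²⁺] = 3s, [PO₄³⁻] = 2s.
Ksp = [Ba²⁺]^3[PO₄³⁻]^2 = (3s)^3 · (2s)^2 = 108s^5 = 4.44×10⁻³⁰
s = 5.28×10⁻⁷ mol L⁻¹
[PO₄³⁻] = 2s = 1.06×10⁻⁶ mol L⁻¹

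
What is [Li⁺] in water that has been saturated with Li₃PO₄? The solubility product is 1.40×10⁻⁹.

8.05×10⁻³ M

Li₃PO₄(s) ⇌ 3 Li⁺(aq) + PO₄³⁻(aq)
If s mol/L of Li₃PO₄ dissolves, [Li⁺] = 3s and [PO₄³⁻] = s.
Ksp = [Li⁺]^3[PO₄³⁻] = (3s)^3 · s = 27s^4 = 1.40×10⁻⁹
s = 2.68×10⁻³ mol/L
[Li⁺] = 3s = 8.05×10⁻³ mol/L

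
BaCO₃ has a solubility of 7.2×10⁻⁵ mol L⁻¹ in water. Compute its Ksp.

Ksp = 5.2×10⁻⁹

BaCO₃(s) ⇌ Ba²⁺(aq) + CO₃²⁻(aq)
If s mol/L of BaCO₃ dissolves, [Ba²⁺] = s and [CO₃²⁻] = s.
Ksp = [Ba²⁺][CO₃²⁻] = s · s = s^2
Ksp = (7.2×10⁻⁵)^2 = 5.2×10⁻⁹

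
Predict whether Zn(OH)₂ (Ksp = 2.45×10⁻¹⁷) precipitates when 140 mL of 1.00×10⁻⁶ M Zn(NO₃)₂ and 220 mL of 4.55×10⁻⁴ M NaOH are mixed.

Yes

The combined volume is 360 mL.
[Zn²⁺] = (1.00×10⁻⁶)(140)/360 = 3.89×10⁻⁷ M
[OH⁻] = (4.55×10⁻⁴)(220)/360 = 2.78×10⁻⁴ M
Q = [Zn²⁺][OH⁻]^2 = 3.01×10⁻¹⁴
Since Q (3.01×10⁻¹⁴) exceeds Ksp (2.45×10⁻¹⁷), Zn(OH)₂ will precipitate.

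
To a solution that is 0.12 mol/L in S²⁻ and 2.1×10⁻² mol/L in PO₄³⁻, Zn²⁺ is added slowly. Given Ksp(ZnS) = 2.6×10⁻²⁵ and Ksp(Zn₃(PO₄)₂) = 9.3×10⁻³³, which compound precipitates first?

Each salt precipitates once Q = Ksp for that salt.
For ZnS: [Zn²⁺] = (Ksp/[S²⁻]) = 2.2×10⁻²⁴ mol/L
For Zn₃(PO₄)₂: [Zn²⁺] = (Ksp/[PO₄³⁻]^2)^(1/3) = 2.8×10⁻¹⁰ mol/L
ZnS requires the lower [Zn²⁺], so it precipitates first.

ZnS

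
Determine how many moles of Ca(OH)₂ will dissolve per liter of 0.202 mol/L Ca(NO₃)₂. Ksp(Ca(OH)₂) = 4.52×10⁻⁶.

2.37×10⁻³ M

Ca(OH)₂(s) ⇌ Ca²⁺(aq) + 2 OH⁻(aq)
Let s be the solubility of Ca(OH)₂ here. The common ion gives [Ca²⁺] ≈ 0.202 mol/L, and [OH⁻] = 2s.
Ksp = [Ca²⁺][OH⁻]^2 = (0.202)(2s)^2
(2s)^2 = 4.52×10⁻⁶ / (0.202) = 2.24×10⁻⁵
s = 2.37×10⁻³ mol/L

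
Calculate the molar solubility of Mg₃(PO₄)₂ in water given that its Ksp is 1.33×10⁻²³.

Mg₃(PO₄)₂(s) ⇌ 3 Mg²⁺(aq) + 2 PO₄³⁻(aq)
For each mole of Mg₃(PO₄)₂ that dissolves per liter, [Mg²⁺] = 3s and [PO₄³⁻] = 2s; let s denote this solubility.
Ksp = [Mg²⁺]^3[PO₄³⁻]^2 = (3s)^3 · (2s)^2 = 108s^5
108s^5 = 1.33×10⁻²³  ⇒  s^5 = 1.23×10⁻²⁵
s = 1.04×10⁻⁵ M

1.04×10⁻⁵ M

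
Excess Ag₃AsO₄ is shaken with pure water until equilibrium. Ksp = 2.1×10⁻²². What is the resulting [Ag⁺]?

Ag₃AsO₄(s) ⇌ 3 Ag⁺(aq) + AsO₄³⁻(aq)
With molar solubility s: [Ag⁺] = 3s, [AsO₄³⁻] = s.
Ksp = [Ag⁺]^3[AsO₄³⁻] = (3s)^3 · s = 27s^4 = 2.1×10⁻²²
s = 1.7×10⁻⁶ M
[Ag⁺] = 3s = 5.0×10⁻⁶ M

5.0×10⁻⁶ M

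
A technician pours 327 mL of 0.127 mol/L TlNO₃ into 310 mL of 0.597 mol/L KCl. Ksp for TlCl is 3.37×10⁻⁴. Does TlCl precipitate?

Yes

Total volume after mixing = 327 + 310 = 637 mL.
[Tl⁺] = (0.127)(327)/637 = 6.52×10⁻² mol/L
[Cl⁻] = (0.597)(310)/637 = 0.291 mol/L
Q = [Tl⁺][Cl⁻] = 1.89×10⁻²
Because Q > Ksp (1.89×10⁻² vs 3.37×10⁻⁴), a precipitate of TlCl forms.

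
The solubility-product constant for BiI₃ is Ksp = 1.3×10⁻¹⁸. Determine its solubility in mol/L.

BiI₃(s) ⇌ Bi³⁺(aq) + 3 I⁻(aq)
Let s be the molar solubility. Then [Bi³⁺] = s and [I⁻] = 3s.
Ksp = [Bi³⁺][I⁻]^3 = s · (3s)^3 = 27s^4
27s^4 = 1.3×10⁻¹⁸  ⇒  s^4 = 4.8×10⁻²⁰
Taking the 4th root, s = 1.5×10⁻⁵ mol/L.

1.5×10⁻⁵ M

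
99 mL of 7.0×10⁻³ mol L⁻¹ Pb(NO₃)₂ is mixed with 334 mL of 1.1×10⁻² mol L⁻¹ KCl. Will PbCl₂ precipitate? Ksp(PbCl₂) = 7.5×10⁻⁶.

Total volume after mixing = 99 + 334 = 433 mL.
[Pb²⁺] = (7.0×10⁻³)(99)/433 = 1.6×10⁻³ mol L⁻¹
[Cl⁻] = (1.1×10⁻²)(334)/433 = 8.5×10⁻³ mol L⁻¹
Q = [Pb²⁺][Cl⁻]^2 = 1.2×10⁻⁷
Q = 1.2×10⁻⁷ < Ksp = 7.5×10⁻⁶, so the solution is unsaturated and no precipitate forms.

No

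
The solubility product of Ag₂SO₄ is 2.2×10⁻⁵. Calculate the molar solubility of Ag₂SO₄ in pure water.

Ag₂SO₄(s) ⇌ 2 Ag⁺(aq) + SO₄²⁻(aq)
For each mole of Ag₂SO₄ that dissolves per liter, [Ag⁺] = 2s and [SO₄²⁻] = s; let s denote this solubility.
Ksp = [Ag⁺]^2[SO₄²⁻] = (2s)^2 · s = 4s^3
4s^3 = 2.2×10⁻⁵  ⇒  s^3 = 5.5×10⁻⁶
s = (5.5×10⁻⁶)^(1/3) = 1.8×10⁻² M

1.8×10⁻² M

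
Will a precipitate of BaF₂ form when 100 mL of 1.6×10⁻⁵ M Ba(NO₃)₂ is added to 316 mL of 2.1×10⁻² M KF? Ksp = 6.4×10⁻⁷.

No

The combined volume is 416 mL.
[Ba²⁺] = (1.6×10⁻⁵)(100)/416 = 3.8×10⁻⁶ M
[F⁻] = (2.1×10⁻²)(316)/416 = 1.6×10⁻² M
Q = [Ba²⁺][F⁻]^2 = 9.8×10⁻¹⁰
Since Q (9.8×10⁻¹⁰) is less than Ksp (6.4×10⁻⁷), no BaF₂ precipitates.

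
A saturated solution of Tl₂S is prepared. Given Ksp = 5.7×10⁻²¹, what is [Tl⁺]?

2.3×10⁻⁷ M

Tl₂S(s) ⇌ 2 Tl⁺(aq) + S²⁻(aq)
Call the molar solubility s, so that [Tl⁺] = 2s and [S²⁻] = s.
Ksp = [Tl⁺]^2[S²⁻] = (2s)^2 · s = 4s^3 = 5.7×10⁻²¹
s = 1.1×10⁻⁷ M
[Tl⁺] = 2s = 2.3×10⁻⁷ M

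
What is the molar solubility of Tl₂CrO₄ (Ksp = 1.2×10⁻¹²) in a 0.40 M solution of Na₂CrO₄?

Tl₂CrO₄(s) ⇌ 2 Tl⁺(aq) + CrO₄²⁻(aq)
Let s be the solubility of Tl₂CrO₄ here. The common ion gives [CrO₄²⁻] ≈ 0.40 M, and [Tl⁺] = 2s.
Ksp = [Tl⁺]^2[CrO₄²⁻] = (2s)^2(0.40)
(2s)^2 = 1.2×10⁻¹² / (0.40) = 3.0×10⁻¹²
s = 8.7×10⁻⁷ M

8.7×10⁻⁷ M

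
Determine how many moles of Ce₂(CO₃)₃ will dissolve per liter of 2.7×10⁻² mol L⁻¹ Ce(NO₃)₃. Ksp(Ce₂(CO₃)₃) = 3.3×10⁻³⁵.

Ce₂(CO₃)₃(s) ⇌ 2 Ce³⁺(aq) + 3 CO₃²⁻(aq)
Ce³⁺ is already present at 2.7×10⁻² mol L⁻¹. If s mol/L of Ce₂(CO₃)₃ dissolves, [CO₃²⁻] = 3s while [Ce³⁺] ≈ 2.7×10⁻² mol L⁻¹.
Ksp = [Ce³⁺]^2[CO₃²⁻]^3 = (2.7×10⁻²)^2(3s)^3
(3s)^3 = 3.3×10⁻³⁵ / (2.7×10⁻²)^2 = 4.5×10⁻³²
s = 1.2×10⁻¹¹ mol L⁻¹

1.2×10⁻¹¹ M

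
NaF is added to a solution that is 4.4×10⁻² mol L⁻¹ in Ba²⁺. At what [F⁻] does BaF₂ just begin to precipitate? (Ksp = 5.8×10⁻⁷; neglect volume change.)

Each salt precipitates once Q = Ksp for that salt.
BaF₂(s) ⇌ Ba²⁺(aq) + 2 F⁻(aq)
Ksp = [Ba²⁺][F⁻]^2 = [F⁻]^2(4.4×10⁻²)
[F⁻]^2 = 5.8×10⁻⁷ / (4.4×10⁻²) = 1.3×10⁻⁵
[F⁻] = 3.6×10⁻³ mol L⁻¹

3.6×10⁻³ M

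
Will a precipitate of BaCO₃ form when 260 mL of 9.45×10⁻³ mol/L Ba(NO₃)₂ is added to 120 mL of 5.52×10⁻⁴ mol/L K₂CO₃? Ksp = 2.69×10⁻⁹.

The combined volume is 380 mL.
[Ba²⁺] = (9.45×10⁻³)(260)/380 = 6.47×10⁻³ mol/L
[CO₃²⁻] = (5.52×10⁻⁴)(120)/380 = 1.74×10⁻⁴ mol/L
Q = [Ba²⁺][CO₃²⁻] = 1.13×10⁻⁶
Q = 1.13×10⁻⁶ > Ksp = 2.69×10⁻⁹, so the solution is supersaturated and BaCO₃ precipitates.

Yes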